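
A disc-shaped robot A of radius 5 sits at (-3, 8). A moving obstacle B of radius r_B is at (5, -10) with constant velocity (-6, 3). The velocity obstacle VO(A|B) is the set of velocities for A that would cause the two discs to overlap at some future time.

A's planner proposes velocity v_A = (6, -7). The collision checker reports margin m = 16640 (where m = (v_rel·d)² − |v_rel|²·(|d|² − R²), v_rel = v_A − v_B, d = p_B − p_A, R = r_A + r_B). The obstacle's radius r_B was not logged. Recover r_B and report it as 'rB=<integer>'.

m = 16640
d = (8, -18);  v_rel = (12, -10),  |v_rel|² = 244
v_rel×d = (12)·(-18) − (-10)·(8) = -136
since m = R²·244 − (-136)²:  R² = (18496 + 16640) / 244 = 144
R = √144 = 12  ⇒  r_B = 12 − 5 = 7

rB=7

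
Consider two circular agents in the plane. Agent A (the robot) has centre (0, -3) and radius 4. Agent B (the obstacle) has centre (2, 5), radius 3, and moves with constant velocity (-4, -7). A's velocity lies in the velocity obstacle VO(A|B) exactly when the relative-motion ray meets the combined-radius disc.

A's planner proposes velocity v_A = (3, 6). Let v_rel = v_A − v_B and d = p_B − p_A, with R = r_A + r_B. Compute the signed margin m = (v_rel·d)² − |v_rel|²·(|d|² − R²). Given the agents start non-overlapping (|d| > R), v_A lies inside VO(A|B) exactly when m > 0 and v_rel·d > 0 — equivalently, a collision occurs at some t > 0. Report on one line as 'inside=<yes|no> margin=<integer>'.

d = (2, 8),  |d|² = 68;  R = 4+3 = 7,  c = 68−7² = 19
v_rel = (7, 13),  |v_rel|² = 218;  v_rel·d = (7)·(2) + (13)·(8) = 118
218·t² − 236·t + 19 = 0  ⇒  m = 118² − 218·19 = 9782
m = 9782 > 0,  v_rel·d = 118 > 0  ⇒  inside

inside=yes margin=9782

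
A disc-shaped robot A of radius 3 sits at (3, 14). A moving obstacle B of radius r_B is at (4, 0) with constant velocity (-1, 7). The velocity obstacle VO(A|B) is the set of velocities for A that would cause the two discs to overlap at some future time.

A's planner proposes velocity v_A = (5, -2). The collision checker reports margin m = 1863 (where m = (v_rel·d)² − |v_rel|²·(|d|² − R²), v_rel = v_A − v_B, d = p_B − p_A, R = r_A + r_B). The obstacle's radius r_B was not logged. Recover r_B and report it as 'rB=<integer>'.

m = 1863
d = (1, -14);  v_rel = (6, -9),  |v_rel|² = 117
v_rel×d = (6)·(-14) − (-9)·(1) = -75
since m = R²·117 − (-75)²:  R² = (5625 + 1863) / 117 = 64
R = √64 = 8  ⇒  r_B = 8 − 3 = 5

rB=5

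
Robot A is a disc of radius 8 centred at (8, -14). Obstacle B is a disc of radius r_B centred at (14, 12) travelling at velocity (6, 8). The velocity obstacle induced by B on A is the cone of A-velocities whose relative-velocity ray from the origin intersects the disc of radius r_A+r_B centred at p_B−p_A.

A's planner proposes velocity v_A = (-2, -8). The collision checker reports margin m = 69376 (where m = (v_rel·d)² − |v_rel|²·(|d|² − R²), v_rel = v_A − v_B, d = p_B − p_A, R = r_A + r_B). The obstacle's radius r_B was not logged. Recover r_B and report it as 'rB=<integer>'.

m = 69376
d = (6, 26);  v_rel = (-8, -16),  |v_rel|² = 320
v_rel×d = (-8)·(26) − (-16)·(6) = -112
since m = R²·320 − (-112)²:  R² = (12544 + 69376) / 320 = 256
R = √256 = 16  ⇒  r_B = 16 − 8 = 8

rB=8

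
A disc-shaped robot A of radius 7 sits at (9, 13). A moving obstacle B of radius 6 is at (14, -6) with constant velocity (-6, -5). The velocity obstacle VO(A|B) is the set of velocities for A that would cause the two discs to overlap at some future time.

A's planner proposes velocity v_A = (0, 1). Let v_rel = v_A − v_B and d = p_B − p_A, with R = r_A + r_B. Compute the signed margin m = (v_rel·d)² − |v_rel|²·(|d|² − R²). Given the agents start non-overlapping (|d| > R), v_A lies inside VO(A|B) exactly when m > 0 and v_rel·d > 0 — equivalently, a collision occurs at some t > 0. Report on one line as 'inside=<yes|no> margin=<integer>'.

d = (5, -19),  |d|² = 386;  R = 7+6 = 13,  c = 386−13² = 217
v_rel = (6, 6),  |v_rel|² = 72;  v_rel·d = (6)·(5) + (6)·(-19) = -84
72·t² + 168·t + 217 = 0  ⇒  m = (-84)² − 72·217 = -8568
m = -8568 < 0,  v_rel·d = -84 < 0  ⇒  outside

inside=no margin=-8568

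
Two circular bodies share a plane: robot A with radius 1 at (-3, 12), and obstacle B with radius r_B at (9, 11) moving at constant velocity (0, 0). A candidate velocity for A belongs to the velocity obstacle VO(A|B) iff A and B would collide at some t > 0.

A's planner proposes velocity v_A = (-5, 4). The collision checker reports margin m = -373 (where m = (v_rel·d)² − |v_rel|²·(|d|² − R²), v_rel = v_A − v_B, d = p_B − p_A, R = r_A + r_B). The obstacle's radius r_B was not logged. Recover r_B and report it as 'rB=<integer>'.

m = -373
d = (12, -1);  v_rel = (-5, 4),  |v_rel|² = 41
v_rel×d = (-5)·(-1) − (4)·(12) = -43
since m = R²·41 − (-43)²:  R² = (1849 + -373) / 41 = 36
R = √36 = 6  ⇒  r_B = 6 − 1 = 5

rB=5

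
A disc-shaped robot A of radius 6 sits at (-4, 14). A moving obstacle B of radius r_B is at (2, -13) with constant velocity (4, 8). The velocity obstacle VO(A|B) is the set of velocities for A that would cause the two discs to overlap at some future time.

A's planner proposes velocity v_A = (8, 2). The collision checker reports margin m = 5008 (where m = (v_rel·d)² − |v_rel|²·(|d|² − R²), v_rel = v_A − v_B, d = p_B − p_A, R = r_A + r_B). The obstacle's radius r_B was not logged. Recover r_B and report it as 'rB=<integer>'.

m = 5008
d = (6, -27);  v_rel = (4, -6),  |v_rel|² = 52
v_rel×d = (4)·(-27) − (-6)·(6) = -72
since m = R²·52 − (-72)²:  R² = (5184 + 5008) / 52 = 196
R = √196 = 14  ⇒  r_B = 14 − 6 = 8

rB=8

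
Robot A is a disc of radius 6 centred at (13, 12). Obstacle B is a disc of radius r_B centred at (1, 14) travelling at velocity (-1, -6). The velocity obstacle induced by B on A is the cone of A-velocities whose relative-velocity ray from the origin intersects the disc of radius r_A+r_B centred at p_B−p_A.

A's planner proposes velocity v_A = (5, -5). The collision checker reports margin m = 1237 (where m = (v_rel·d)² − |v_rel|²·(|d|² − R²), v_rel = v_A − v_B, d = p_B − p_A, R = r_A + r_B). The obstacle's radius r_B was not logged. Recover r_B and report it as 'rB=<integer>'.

m = 1237
d = (-12, 2);  v_rel = (6, 1),  |v_rel|² = 37
v_rel×d = (6)·(2) − (1)·(-12) = 24
since m = R²·37 − 24²:  R² = (576 + 1237) / 37 = 49
R = √49 = 7  ⇒  r_B = 7 − 6 = 1

rB=1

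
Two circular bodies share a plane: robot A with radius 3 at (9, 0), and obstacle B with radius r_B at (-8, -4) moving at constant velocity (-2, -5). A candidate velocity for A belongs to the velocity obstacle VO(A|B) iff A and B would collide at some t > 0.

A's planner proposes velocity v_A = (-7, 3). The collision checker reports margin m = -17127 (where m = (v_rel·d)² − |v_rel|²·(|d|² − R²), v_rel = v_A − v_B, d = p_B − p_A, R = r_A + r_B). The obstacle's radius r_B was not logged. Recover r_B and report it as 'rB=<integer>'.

m = -17127
d = (-17, -4);  v_rel = (-5, 8),  |v_rel|² = 89
v_rel×d = (-5)·(-4) − (8)·(-17) = 156
since m = R²·89 − 156²:  R² = (24336 + -17127) / 89 = 81
R = √81 = 9  ⇒  r_B = 9 − 3 = 6

rB=6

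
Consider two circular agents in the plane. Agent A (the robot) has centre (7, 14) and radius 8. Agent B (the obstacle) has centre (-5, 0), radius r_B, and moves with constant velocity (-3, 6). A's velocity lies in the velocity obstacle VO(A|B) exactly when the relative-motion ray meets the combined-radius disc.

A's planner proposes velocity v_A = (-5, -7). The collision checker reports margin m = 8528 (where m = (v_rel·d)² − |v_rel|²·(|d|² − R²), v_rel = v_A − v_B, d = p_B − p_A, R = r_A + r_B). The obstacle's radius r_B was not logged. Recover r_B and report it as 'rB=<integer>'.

m = 8528
d = (-12, -14);  v_rel = (-2, -13),  |v_rel|² = 173
v_rel×d = (-2)·(-14) − (-13)·(-12) = -128
since m = R²·173 − (-128)²:  R² = (16384 + 8528) / 173 = 144
R = √144 = 12  ⇒  r_B = 12 − 8 = 4

rB=4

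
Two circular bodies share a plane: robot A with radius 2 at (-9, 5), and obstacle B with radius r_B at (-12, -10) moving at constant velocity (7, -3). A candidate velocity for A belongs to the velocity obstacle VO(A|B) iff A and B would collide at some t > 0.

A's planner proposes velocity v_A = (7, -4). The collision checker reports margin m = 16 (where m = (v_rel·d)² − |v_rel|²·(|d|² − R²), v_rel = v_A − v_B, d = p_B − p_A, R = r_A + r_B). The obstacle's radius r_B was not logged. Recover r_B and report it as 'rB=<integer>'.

m = 16
d = (-3, -15);  v_rel = (0, -1),  |v_rel|² = 1
v_rel×d = (0)·(-15) − (-1)·(-3) = -3
since m = R²·1 − (-3)²:  R² = (9 + 16) / 1 = 25
R = √25 = 5  ⇒  r_B = 5 − 2 = 3

rB=3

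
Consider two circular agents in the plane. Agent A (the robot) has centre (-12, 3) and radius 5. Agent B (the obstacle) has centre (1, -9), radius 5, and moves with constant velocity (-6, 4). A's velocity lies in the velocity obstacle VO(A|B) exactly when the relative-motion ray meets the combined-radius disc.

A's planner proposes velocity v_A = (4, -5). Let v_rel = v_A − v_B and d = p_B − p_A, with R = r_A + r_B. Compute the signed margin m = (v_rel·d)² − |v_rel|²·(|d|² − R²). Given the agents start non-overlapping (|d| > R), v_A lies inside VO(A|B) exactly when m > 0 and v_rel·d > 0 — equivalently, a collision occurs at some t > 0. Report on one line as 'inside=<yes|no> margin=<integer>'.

d = (13, -12),  |d|² = 313;  R = 5+5 = 10,  c = 313−10² = 213
v_rel = (10, -9),  |v_rel|² = 181;  v_rel·d = (10)·(13) + (-9)·(-12) = 238
181·t² − 476·t + 213 = 0  ⇒  m = 238² − 181·213 = 18091
m = 18091 > 0,  v_rel·d = 238 > 0  ⇒  inside

inside=yes margin=18091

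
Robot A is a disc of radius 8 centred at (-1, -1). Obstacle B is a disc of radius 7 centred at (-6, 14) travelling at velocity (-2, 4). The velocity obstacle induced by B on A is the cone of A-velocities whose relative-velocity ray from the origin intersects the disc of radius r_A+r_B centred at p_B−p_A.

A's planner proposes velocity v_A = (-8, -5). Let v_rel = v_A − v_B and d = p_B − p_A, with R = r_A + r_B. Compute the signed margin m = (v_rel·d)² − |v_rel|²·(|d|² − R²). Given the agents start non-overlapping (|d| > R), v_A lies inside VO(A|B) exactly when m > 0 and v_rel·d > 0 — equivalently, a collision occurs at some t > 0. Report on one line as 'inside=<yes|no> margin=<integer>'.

d = (-5, 15),  |d|² = 250;  R = 8+7 = 15,  c = 250−15² = 25
v_rel = (-6, -9),  |v_rel|² = 117;  v_rel·d = (-6)·(-5) + (-9)·(15) = -105
117·t² + 210·t + 25 = 0  ⇒  m = (-105)² − 117·25 = 8100
m = 8100 > 0,  v_rel·d = -105 < 0  ⇒  outside

inside=no margin=8100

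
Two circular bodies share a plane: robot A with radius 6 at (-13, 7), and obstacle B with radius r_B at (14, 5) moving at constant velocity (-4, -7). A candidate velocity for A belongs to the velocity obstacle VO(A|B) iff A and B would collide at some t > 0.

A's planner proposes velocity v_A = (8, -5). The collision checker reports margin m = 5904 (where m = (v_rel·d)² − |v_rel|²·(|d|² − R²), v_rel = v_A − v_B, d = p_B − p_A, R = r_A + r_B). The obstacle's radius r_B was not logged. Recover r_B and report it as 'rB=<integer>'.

m = 5904
d = (27, -2);  v_rel = (12, 2),  |v_rel|² = 148
v_rel×d = (12)·(-2) − (2)·(27) = -78
since m = R²·148 − (-78)²:  R² = (6084 + 5904) / 148 = 81
R = √81 = 9  ⇒  r_B = 9 − 6 = 3

rB=3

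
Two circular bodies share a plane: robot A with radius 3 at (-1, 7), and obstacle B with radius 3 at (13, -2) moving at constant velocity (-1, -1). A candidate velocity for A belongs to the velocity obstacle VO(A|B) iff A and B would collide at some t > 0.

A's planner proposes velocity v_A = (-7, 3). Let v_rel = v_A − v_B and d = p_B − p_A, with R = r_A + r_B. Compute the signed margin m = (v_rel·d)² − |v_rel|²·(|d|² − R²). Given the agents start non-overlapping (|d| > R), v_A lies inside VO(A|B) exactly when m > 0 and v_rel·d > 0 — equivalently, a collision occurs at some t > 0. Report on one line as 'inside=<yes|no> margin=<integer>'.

d = (14, -9),  |d|² = 277;  R = 3+3 = 6,  c = 277−6² = 241
v_rel = (-6, 4),  |v_rel|² = 52;  v_rel·d = (-6)·(14) + (4)·(-9) = -120
52·t² + 240·t + 241 = 0  ⇒  m = (-120)² − 52·241 = 1868
m = 1868 > 0,  v_rel·d = -120 < 0  ⇒  outside

inside=no margin=1868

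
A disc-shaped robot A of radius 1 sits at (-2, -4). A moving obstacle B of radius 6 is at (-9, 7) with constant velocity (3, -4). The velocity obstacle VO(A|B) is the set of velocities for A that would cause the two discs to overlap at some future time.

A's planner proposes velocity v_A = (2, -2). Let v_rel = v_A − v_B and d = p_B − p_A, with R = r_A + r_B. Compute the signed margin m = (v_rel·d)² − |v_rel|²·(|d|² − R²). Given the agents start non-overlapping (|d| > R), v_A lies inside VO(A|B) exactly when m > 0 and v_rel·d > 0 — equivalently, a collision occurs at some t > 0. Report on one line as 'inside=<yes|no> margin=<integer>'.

d = (-7, 11),  |d|² = 170;  R = 1+6 = 7,  c = 170−7² = 121
v_rel = (-1, 2),  |v_rel|² = 5;  v_rel·d = (-1)·(-7) + (2)·(11) = 29
5·t² − 58·t + 121 = 0  ⇒  m = 29² − 5·121 = 236
m = 236 > 0,  v_rel·d = 29 > 0  ⇒  inside

inside=yes margin=236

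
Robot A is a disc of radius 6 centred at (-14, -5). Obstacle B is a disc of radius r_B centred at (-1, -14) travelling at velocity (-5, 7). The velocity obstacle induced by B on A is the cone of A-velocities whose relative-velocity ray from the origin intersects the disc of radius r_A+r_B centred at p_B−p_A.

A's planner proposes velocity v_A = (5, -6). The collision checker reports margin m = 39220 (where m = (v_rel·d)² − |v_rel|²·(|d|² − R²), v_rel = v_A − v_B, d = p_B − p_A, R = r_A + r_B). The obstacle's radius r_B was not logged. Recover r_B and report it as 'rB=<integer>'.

m = 39220
d = (13, -9);  v_rel = (10, -13),  |v_rel|² = 269
v_rel×d = (10)·(-9) − (-13)·(13) = 79
since m = R²·269 − 79²:  R² = (6241 + 39220) / 269 = 169
R = √169 = 13  ⇒  r_B = 13 − 6 = 7

rB=7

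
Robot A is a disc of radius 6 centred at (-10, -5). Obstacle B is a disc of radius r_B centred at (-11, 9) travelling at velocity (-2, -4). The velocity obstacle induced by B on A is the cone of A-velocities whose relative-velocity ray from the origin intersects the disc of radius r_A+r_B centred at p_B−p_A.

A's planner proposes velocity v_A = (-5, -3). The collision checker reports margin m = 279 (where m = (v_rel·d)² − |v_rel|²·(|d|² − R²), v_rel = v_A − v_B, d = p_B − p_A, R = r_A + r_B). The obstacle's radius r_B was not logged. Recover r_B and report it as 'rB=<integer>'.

m = 279
d = (-1, 14);  v_rel = (-3, 1),  |v_rel|² = 10
v_rel×d = (-3)·(14) − (1)·(-1) = -41
since m = R²·10 − (-41)²:  R² = (1681 + 279) / 10 = 196
R = √196 = 14  ⇒  r_B = 14 − 6 = 8

rB=8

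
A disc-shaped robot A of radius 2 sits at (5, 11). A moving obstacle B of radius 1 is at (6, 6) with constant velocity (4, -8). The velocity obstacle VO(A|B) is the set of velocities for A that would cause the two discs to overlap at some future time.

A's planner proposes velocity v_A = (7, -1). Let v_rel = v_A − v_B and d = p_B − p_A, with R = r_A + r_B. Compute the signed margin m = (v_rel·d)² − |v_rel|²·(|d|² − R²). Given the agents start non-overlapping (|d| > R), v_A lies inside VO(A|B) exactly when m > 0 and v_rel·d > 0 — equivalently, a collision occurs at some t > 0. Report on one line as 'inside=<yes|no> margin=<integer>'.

d = (1, -5),  |d|² = 26;  R = 2+1 = 3,  c = 26−3² = 17
v_rel = (3, 7),  |v_rel|² = 58;  v_rel·d = (3)·(1) + (7)·(-5) = -32
58·t² + 64·t + 17 = 0  ⇒  m = (-32)² − 58·17 = 38
m = 38 > 0,  v_rel·d = -32 < 0  ⇒  outside

inside=no margin=38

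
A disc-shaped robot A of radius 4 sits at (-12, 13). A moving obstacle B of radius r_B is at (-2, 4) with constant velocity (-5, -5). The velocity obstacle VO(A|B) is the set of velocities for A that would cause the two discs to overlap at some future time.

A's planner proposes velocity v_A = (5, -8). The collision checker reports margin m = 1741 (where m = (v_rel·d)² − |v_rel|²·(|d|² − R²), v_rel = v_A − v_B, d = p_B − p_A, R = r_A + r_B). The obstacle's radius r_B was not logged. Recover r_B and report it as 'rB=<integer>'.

m = 1741
d = (10, -9);  v_rel = (10, -3),  |v_rel|² = 109
v_rel×d = (10)·(-9) − (-3)·(10) = -60
since m = R²·109 − (-60)²:  R² = (3600 + 1741) / 109 = 49
R = √49 = 7  ⇒  r_B = 7 − 4 = 3

rB=3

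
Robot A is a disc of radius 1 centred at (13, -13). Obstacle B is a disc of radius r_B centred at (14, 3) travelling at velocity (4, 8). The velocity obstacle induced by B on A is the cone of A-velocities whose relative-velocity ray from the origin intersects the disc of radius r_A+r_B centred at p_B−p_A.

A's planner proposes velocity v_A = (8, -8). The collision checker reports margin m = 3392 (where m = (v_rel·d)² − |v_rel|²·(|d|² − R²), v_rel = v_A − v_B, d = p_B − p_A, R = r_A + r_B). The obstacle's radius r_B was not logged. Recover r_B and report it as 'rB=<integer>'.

m = 3392
d = (1, 16);  v_rel = (4, -16),  |v_rel|² = 272
v_rel×d = (4)·(16) − (-16)·(1) = 80
since m = R²·272 − 80²:  R² = (6400 + 3392) / 272 = 36
R = √36 = 6  ⇒  r_B = 6 − 1 = 5

rB=5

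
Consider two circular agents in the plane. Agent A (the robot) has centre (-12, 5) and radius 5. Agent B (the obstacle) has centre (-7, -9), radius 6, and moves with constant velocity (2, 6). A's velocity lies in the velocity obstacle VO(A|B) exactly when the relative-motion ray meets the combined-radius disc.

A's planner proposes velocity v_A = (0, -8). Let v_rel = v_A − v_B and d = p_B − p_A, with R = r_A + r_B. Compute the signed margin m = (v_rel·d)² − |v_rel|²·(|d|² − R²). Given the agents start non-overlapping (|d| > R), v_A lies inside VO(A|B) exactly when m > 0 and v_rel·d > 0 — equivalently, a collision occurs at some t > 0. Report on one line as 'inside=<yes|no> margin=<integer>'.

d = (5, -14),  |d|² = 221;  R = 5+6 = 11,  c = 221−11² = 100
v_rel = (-2, -14),  |v_rel|² = 200;  v_rel·d = (-2)·(5) + (-14)·(-14) = 186
200·t² − 372·t + 100 = 0  ⇒  m = 186² − 200·100 = 14596
m = 14596 > 0,  v_rel·d = 186 > 0  ⇒  inside

inside=yes margin=14596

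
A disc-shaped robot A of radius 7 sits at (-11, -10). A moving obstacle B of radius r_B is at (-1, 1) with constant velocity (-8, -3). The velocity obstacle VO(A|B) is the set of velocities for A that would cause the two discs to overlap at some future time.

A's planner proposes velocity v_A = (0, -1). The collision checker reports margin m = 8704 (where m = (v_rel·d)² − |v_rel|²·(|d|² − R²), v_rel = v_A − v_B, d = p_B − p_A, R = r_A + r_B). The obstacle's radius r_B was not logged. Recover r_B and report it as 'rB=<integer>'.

m = 8704
d = (10, 11);  v_rel = (8, 2),  |v_rel|² = 68
v_rel×d = (8)·(11) − (2)·(10) = 68
since m = R²·68 − 68²:  R² = (4624 + 8704) / 68 = 196
R = √196 = 14  ⇒  r_B = 14 − 7 = 7

rB=7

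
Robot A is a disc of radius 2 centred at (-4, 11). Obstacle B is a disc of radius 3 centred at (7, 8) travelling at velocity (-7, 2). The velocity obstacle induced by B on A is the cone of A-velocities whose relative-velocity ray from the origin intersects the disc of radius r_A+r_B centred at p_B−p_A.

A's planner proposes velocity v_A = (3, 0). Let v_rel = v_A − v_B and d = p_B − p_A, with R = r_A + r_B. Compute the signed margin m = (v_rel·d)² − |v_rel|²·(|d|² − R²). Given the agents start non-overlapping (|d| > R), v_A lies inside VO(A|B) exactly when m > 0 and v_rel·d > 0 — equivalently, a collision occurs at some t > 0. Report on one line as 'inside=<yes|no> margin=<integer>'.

d = (11, -3),  |d|² = 130;  R = 2+3 = 5,  c = 130−5² = 105
v_rel = (10, -2),  |v_rel|² = 104;  v_rel·d = (10)·(11) + (-2)·(-3) = 116
104·t² − 232·t + 105 = 0  ⇒  m = 116² − 104·105 = 2536
m = 2536 > 0,  v_rel·d = 116 > 0  ⇒  inside

inside=yes margin=2536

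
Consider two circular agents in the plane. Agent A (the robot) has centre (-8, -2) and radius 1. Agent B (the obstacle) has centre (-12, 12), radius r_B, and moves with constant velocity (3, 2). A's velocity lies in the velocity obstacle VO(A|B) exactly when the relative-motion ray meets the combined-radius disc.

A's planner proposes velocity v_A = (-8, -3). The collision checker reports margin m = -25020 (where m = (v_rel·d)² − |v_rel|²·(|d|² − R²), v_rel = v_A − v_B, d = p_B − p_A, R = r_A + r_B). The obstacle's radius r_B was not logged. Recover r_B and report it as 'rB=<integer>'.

m = -25020
d = (-4, 14);  v_rel = (-11, -5),  |v_rel|² = 146
v_rel×d = (-11)·(14) − (-5)·(-4) = -174
since m = R²·146 − (-174)²:  R² = (30276 + -25020) / 146 = 36
R = √36 = 6  ⇒  r_B = 6 − 1 = 5

rB=5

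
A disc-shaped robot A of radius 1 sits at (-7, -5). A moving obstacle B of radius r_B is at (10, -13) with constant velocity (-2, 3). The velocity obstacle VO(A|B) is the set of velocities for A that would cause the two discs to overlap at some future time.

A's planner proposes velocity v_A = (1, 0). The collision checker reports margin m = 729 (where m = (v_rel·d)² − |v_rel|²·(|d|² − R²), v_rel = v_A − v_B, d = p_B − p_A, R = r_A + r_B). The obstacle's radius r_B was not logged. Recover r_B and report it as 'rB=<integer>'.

m = 729
d = (17, -8);  v_rel = (3, -3),  |v_rel|² = 18
v_rel×d = (3)·(-8) − (-3)·(17) = 27
since m = R²·18 − 27²:  R² = (729 + 729) / 18 = 81
R = √81 = 9  ⇒  r_B = 9 − 1 = 8

rB=8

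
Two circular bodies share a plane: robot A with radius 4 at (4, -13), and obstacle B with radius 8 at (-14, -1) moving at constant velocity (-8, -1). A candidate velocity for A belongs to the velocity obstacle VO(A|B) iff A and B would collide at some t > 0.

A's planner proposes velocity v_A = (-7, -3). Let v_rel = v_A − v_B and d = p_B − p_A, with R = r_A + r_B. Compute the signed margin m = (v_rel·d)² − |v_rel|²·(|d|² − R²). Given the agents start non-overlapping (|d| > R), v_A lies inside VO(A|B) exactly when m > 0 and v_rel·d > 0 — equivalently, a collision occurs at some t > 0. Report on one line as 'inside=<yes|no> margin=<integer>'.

d = (-18, 12),  |d|² = 468;  R = 4+8 = 12,  c = 468−12² = 324
v_rel = (1, -2),  |v_rel|² = 5;  v_rel·d = (1)·(-18) + (-2)·(12) = -42
5·t² + 84·t + 324 = 0  ⇒  m = (-42)² − 5·324 = 144
m = 144 > 0,  v_rel·d = -42 < 0  ⇒  outside

inside=no margin=144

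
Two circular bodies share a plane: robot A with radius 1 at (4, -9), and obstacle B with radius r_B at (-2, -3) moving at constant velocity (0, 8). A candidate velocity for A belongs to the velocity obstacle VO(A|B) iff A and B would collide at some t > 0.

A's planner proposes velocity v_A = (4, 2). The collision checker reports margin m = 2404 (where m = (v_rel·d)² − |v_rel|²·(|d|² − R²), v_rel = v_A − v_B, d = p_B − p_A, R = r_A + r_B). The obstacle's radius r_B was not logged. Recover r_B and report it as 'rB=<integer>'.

m = 2404
d = (-6, 6);  v_rel = (4, -6),  |v_rel|² = 52
v_rel×d = (4)·(6) − (-6)·(-6) = -12
since m = R²·52 − (-12)²:  R² = (144 + 2404) / 52 = 49
R = √49 = 7  ⇒  r_B = 7 − 1 = 6

rB=6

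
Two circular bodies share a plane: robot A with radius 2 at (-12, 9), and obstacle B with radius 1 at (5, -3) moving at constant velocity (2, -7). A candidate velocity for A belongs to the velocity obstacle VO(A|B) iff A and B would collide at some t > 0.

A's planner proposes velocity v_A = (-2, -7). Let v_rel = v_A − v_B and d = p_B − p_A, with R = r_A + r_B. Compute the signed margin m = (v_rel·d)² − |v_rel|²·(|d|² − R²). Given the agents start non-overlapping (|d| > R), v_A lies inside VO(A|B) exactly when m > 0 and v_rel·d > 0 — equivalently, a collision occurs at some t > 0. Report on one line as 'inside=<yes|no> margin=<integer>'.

d = (17, -12),  |d|² = 433;  R = 2+1 = 3,  c = 433−3² = 424
v_rel = (-4, 0),  |v_rel|² = 16;  v_rel·d = (-4)·(17) + (0)·(-12) = -68
16·t² + 136·t + 424 = 0  ⇒  m = (-68)² − 16·424 = -2160
m = -2160 < 0,  v_rel·d = -68 < 0  ⇒  outside

inside=no margin=-2160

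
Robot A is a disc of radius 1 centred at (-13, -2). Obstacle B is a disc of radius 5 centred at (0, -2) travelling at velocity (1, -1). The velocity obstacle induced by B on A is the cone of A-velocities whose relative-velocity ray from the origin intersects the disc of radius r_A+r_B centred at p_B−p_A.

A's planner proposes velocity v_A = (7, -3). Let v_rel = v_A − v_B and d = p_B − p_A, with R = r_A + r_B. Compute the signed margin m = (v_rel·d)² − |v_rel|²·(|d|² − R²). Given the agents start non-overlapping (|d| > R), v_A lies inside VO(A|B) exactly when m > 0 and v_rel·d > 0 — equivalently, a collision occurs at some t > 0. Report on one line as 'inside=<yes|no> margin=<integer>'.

d = (13, 0),  |d|² = 169;  R = 1+5 = 6,  c = 169−6² = 133
v_rel = (6, -2),  |v_rel|² = 40;  v_rel·d = (6)·(13) + (-2)·(0) = 78
40·t² − 156·t + 133 = 0  ⇒  m = 78² − 40·133 = 764
m = 764 > 0,  v_rel·d = 78 > 0  ⇒  inside

inside=yes margin=764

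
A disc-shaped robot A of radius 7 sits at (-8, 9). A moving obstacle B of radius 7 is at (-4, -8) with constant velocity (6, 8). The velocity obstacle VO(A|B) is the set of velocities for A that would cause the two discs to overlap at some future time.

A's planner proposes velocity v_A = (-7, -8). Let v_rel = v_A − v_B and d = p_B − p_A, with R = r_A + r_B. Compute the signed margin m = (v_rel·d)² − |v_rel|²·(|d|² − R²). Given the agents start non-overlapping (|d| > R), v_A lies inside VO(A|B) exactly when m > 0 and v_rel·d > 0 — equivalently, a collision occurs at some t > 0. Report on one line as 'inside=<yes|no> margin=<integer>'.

d = (4, -17),  |d|² = 305;  R = 7+7 = 14,  c = 305−14² = 109
v_rel = (-13, -16),  |v_rel|² = 425;  v_rel·d = (-13)·(4) + (-16)·(-17) = 220
425·t² − 440·t + 109 = 0  ⇒  m = 220² − 425·109 = 2075
m = 2075 > 0,  v_rel·d = 220 > 0  ⇒  inside

inside=yes margin=2075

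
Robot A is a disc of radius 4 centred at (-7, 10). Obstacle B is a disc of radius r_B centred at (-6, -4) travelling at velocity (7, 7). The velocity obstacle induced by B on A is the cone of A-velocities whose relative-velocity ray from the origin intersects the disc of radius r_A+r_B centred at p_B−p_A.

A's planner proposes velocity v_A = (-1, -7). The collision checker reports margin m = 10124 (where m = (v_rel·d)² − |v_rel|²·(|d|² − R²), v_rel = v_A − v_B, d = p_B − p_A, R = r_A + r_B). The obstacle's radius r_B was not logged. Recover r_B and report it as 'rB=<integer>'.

m = 10124
d = (1, -14);  v_rel = (-8, -14),  |v_rel|² = 260
v_rel×d = (-8)·(-14) − (-14)·(1) = 126
since m = R²·260 − 126²:  R² = (15876 + 10124) / 260 = 100
R = √100 = 10  ⇒  r_B = 10 − 4 = 6

rB=6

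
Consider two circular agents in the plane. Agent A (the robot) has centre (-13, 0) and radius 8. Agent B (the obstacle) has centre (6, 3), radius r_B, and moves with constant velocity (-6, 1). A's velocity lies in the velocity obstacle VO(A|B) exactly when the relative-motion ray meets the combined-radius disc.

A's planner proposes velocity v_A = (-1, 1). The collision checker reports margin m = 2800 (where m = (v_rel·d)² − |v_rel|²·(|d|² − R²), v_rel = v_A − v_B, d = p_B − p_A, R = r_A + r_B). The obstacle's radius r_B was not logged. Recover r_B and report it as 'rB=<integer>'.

m = 2800
d = (19, 3);  v_rel = (5, 0),  |v_rel|² = 25
v_rel×d = (5)·(3) − (0)·(19) = 15
since m = R²·25 − 15²:  R² = (225 + 2800) / 25 = 121
R = √121 = 11  ⇒  r_B = 11 − 8 = 3

rB=3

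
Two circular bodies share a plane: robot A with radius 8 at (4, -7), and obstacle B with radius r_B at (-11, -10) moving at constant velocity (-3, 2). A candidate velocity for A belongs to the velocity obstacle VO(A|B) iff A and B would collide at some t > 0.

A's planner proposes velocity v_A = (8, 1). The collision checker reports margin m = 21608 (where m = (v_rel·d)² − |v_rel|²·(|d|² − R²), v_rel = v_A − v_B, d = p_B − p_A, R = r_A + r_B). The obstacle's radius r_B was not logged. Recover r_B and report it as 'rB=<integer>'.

m = 21608
d = (-15, -3);  v_rel = (11, -1),  |v_rel|² = 122
v_rel×d = (11)·(-3) − (-1)·(-15) = -48
since m = R²·122 − (-48)²:  R² = (2304 + 21608) / 122 = 196
R = √196 = 14  ⇒  r_B = 14 − 8 = 6

rB=6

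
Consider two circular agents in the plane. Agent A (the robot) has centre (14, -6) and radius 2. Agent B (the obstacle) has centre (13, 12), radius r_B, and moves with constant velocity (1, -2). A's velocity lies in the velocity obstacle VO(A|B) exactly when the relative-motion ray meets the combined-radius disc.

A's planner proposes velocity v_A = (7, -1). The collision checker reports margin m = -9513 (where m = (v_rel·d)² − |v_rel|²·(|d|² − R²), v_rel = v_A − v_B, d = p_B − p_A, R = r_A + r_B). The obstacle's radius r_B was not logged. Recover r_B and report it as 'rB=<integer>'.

m = -9513
d = (-1, 18);  v_rel = (6, 1),  |v_rel|² = 37
v_rel×d = (6)·(18) − (1)·(-1) = 109
since m = R²·37 − 109²:  R² = (11881 + -9513) / 37 = 64
R = √64 = 8  ⇒  r_B = 8 − 2 = 6

rB=6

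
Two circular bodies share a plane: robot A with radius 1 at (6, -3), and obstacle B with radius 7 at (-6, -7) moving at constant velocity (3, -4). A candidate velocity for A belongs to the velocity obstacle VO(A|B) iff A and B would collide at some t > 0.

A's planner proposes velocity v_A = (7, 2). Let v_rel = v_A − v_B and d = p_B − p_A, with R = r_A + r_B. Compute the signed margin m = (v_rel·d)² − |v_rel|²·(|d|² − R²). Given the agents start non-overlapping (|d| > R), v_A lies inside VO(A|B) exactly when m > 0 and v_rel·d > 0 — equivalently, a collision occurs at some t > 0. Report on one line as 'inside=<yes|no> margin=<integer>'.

d = (-12, -4),  |d|² = 160;  R = 1+7 = 8,  c = 160−8² = 96
v_rel = (4, 6),  |v_rel|² = 52;  v_rel·d = (4)·(-12) + (6)·(-4) = -72
52·t² + 144·t + 96 = 0  ⇒  m = (-72)² − 52·96 = 192
m = 192 > 0,  v_rel·d = -72 < 0  ⇒  outside

inside=no margin=192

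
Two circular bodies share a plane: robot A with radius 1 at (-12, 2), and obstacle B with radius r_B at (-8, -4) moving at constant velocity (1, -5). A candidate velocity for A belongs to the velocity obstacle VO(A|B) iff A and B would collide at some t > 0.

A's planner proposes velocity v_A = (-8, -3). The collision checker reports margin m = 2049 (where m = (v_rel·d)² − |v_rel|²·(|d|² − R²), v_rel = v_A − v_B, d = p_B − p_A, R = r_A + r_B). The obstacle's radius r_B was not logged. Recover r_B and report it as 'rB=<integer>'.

m = 2049
d = (4, -6);  v_rel = (-9, 2),  |v_rel|² = 85
v_rel×d = (-9)·(-6) − (2)·(4) = 46
since m = R²·85 − 46²:  R² = (2116 + 2049) / 85 = 49
R = √49 = 7  ⇒  r_B = 7 − 1 = 6

rB=6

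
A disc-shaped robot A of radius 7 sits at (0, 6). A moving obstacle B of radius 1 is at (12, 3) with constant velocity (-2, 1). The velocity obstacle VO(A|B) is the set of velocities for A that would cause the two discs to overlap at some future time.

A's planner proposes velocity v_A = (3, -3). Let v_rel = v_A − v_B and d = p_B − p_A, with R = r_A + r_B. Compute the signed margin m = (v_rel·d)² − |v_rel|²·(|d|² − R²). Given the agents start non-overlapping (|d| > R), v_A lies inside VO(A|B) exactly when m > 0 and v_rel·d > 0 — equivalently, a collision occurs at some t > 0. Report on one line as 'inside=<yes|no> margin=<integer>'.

d = (12, -3),  |d|² = 153;  R = 7+1 = 8,  c = 153−8² = 89
v_rel = (5, -4),  |v_rel|² = 41;  v_rel·d = (5)·(12) + (-4)·(-3) = 72
41·t² − 144·t + 89 = 0  ⇒  m = 72² − 41·89 = 1535
m = 1535 > 0,  v_rel·d = 72 > 0  ⇒  inside

inside=yes margin=1535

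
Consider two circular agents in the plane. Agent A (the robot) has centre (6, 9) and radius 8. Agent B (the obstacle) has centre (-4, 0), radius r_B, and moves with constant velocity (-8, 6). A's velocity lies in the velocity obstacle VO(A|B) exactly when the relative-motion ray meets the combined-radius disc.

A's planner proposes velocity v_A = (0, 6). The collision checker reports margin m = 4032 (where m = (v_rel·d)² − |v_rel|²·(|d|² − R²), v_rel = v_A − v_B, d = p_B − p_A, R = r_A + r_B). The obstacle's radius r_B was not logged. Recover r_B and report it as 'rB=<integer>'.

m = 4032
d = (-10, -9);  v_rel = (8, 0),  |v_rel|² = 64
v_rel×d = (8)·(-9) − (0)·(-10) = -72
since m = R²·64 − (-72)²:  R² = (5184 + 4032) / 64 = 144
R = √144 = 12  ⇒  r_B = 12 − 8 = 4

rB=4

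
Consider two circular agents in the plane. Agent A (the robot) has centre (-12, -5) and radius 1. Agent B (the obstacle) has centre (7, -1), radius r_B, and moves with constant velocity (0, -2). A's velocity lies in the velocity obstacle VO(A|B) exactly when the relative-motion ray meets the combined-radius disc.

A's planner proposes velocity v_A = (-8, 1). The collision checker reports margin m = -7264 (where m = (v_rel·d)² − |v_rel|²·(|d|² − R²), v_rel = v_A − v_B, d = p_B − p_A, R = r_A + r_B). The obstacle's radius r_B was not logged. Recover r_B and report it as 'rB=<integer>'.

m = -7264
d = (19, 4);  v_rel = (-8, 3),  |v_rel|² = 73
v_rel×d = (-8)·(4) − (3)·(19) = -89
since m = R²·73 − (-89)²:  R² = (7921 + -7264) / 73 = 9
R = √9 = 3  ⇒  r_B = 3 − 1 = 2

rB=2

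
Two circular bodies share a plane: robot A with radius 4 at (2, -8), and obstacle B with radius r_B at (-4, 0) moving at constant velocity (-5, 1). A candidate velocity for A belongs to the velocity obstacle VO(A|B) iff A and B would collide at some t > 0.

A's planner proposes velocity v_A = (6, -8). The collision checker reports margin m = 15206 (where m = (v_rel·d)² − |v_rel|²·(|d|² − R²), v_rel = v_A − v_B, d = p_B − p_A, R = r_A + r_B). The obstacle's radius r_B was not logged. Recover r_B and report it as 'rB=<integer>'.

m = 15206
d = (-6, 8);  v_rel = (11, -9),  |v_rel|² = 202
v_rel×d = (11)·(8) − (-9)·(-6) = 34
since m = R²·202 − 34²:  R² = (1156 + 15206) / 202 = 81
R = √81 = 9  ⇒  r_B = 9 − 4 = 5

rB=5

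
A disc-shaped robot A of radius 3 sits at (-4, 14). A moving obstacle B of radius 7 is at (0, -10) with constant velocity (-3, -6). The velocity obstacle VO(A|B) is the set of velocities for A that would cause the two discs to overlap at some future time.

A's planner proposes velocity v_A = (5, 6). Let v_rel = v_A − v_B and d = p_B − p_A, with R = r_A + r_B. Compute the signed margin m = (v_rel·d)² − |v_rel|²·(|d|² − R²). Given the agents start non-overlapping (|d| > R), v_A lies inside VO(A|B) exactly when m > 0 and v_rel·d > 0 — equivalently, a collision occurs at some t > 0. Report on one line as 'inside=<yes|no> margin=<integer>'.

d = (4, -24),  |d|² = 592;  R = 3+7 = 10,  c = 592−10² = 492
v_rel = (8, 12),  |v_rel|² = 208;  v_rel·d = (8)·(4) + (12)·(-24) = -256
208·t² + 512·t + 492 = 0  ⇒  m = (-256)² − 208·492 = -36800
m = -36800 < 0,  v_rel·d = -256 < 0  ⇒  outside

inside=no margin=-36800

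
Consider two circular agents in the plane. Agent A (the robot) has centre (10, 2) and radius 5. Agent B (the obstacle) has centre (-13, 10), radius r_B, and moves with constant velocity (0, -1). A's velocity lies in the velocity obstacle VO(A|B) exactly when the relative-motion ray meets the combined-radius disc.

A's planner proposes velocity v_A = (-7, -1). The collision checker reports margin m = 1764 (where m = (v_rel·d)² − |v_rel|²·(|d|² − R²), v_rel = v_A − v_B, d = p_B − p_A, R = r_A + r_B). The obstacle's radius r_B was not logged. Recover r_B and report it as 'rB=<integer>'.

m = 1764
d = (-23, 8);  v_rel = (-7, 0),  |v_rel|² = 49
v_rel×d = (-7)·(8) − (0)·(-23) = -56
since m = R²·49 − (-56)²:  R² = (3136 + 1764) / 49 = 100
R = √100 = 10  ⇒  r_B = 10 − 5 = 5

rB=5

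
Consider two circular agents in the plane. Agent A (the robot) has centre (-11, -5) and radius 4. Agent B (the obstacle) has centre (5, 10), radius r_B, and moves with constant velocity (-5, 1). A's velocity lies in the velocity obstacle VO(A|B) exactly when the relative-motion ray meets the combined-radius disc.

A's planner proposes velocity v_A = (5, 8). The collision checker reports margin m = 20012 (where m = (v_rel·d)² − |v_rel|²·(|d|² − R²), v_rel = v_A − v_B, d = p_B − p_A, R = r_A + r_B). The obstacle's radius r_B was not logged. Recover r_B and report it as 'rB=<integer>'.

m = 20012
d = (16, 15);  v_rel = (10, 7),  |v_rel|² = 149
v_rel×d = (10)·(15) − (7)·(16) = 38
since m = R²·149 − 38²:  R² = (1444 + 20012) / 149 = 144
R = √144 = 12  ⇒  r_B = 12 − 4 = 8

rB=8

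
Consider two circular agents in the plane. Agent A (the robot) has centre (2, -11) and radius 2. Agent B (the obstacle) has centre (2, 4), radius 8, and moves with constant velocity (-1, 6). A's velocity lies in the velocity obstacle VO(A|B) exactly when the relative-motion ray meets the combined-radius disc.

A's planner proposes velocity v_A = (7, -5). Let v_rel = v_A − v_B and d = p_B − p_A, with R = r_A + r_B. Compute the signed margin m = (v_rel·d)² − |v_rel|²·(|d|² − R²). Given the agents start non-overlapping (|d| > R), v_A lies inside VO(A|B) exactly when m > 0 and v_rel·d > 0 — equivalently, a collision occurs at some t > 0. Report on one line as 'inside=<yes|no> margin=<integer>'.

d = (0, 15),  |d|² = 225;  R = 2+8 = 10,  c = 225−10² = 125
v_rel = (8, -11),  |v_rel|² = 185;  v_rel·d = (8)·(0) + (-11)·(15) = -165
185·t² + 330·t + 125 = 0  ⇒  m = (-165)² − 185·125 = 4100
m = 4100 > 0,  v_rel·d = -165 < 0  ⇒  outside

inside=no margin=4100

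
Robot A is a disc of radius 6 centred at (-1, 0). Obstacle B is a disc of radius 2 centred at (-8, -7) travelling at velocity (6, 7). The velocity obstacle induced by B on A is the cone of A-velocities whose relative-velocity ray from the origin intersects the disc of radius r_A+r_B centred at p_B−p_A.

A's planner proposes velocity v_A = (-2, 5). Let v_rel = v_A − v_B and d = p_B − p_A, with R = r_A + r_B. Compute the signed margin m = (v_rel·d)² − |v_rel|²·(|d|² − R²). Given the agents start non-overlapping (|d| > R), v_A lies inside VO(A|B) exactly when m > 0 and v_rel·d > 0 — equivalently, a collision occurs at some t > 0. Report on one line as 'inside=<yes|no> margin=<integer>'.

d = (-7, -7),  |d|² = 98;  R = 6+2 = 8,  c = 98−8² = 34
v_rel = (-8, -2),  |v_rel|² = 68;  v_rel·d = (-8)·(-7) + (-2)·(-7) = 70
68·t² − 140·t + 34 = 0  ⇒  m = 70² − 68·34 = 2588
m = 2588 > 0,  v_rel·d = 70 > 0  ⇒  inside

inside=yes margin=2588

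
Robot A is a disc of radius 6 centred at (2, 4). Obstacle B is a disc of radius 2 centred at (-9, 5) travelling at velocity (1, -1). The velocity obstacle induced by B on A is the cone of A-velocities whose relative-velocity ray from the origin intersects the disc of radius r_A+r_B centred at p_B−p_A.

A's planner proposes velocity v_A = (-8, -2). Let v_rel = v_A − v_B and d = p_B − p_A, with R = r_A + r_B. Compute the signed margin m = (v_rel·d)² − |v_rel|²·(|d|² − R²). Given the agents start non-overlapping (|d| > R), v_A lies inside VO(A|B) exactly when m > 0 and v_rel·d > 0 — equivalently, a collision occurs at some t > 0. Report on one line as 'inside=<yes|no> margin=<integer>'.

d = (-11, 1),  |d|² = 122;  R = 6+2 = 8,  c = 122−8² = 58
v_rel = (-9, -1),  |v_rel|² = 82;  v_rel·d = (-9)·(-11) + (-1)·(1) = 98
82·t² − 196·t + 58 = 0  ⇒  m = 98² − 82·58 = 4848
m = 4848 > 0,  v_rel·d = 98 > 0  ⇒  inside

inside=yes margin=4848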